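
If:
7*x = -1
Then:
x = -1/7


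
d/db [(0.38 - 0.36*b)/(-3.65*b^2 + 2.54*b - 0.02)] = (-1.314*b^2 + 2.774*b - 0.958)/(13.3225*b^4 - 18.542*b^3 + 6.5976*b^2 - 0.1016*b + 0.0004)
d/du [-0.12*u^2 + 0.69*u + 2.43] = 0.69 - 0.24*u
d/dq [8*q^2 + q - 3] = 16*q + 1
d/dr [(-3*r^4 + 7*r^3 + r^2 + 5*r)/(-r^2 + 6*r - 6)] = (6*r^5 - 61*r^4 + 156*r^3 - 115*r^2 - 12*r - 30)/(r^4 - 12*r^3 + 48*r^2 - 72*r + 36)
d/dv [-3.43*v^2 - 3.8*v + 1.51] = -6.86*v - 3.8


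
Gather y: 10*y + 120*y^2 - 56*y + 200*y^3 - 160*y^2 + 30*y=200*y^3 - 40*y^2 - 16*y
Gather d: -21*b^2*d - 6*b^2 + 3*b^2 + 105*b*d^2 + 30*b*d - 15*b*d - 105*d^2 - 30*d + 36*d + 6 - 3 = -3*b^2 + d^2*(105*b - 105) + d*(-21*b^2 + 15*b + 6) + 3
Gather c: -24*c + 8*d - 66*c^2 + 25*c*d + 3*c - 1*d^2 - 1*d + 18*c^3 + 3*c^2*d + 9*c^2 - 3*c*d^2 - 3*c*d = 18*c^3 + c^2*(3*d - 57) + c*(-3*d^2 + 22*d - 21) - d^2 + 7*d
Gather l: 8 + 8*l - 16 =8*l - 8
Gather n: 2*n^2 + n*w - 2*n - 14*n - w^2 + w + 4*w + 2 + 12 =2*n^2 + n*(w - 16) - w^2 + 5*w + 14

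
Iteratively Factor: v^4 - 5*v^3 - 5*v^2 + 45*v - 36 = (v - 1)*(v^3 - 4*v^2 - 9*v + 36) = (v - 4)*(v - 1)*(v^2 - 9) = (v - 4)*(v - 3)*(v - 1)*(v + 3)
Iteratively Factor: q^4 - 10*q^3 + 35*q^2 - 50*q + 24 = (q - 2)*(q^3 - 8*q^2 + 19*q - 12) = (q - 2)*(q - 1)*(q^2 - 7*q + 12) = (q - 3)*(q - 2)*(q - 1)*(q - 4)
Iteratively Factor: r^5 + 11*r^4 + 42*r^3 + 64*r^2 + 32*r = (r)*(r^4 + 11*r^3 + 42*r^2 + 64*r + 32) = r*(r + 1)*(r^3 + 10*r^2 + 32*r + 32) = r*(r + 1)*(r + 2)*(r^2 + 8*r + 16) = r*(r + 1)*(r + 2)*(r + 4)*(r + 4)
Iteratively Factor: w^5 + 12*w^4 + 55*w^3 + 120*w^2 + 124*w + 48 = (w + 2)*(w^4 + 10*w^3 + 35*w^2 + 50*w + 24) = (w + 1)*(w + 2)*(w^3 + 9*w^2 + 26*w + 24) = (w + 1)*(w + 2)^2*(w^2 + 7*w + 12) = (w + 1)*(w + 2)^2*(w + 3)*(w + 4)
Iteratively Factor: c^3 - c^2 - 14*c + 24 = (c - 3)*(c^2 + 2*c - 8) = (c - 3)*(c - 2)*(c + 4)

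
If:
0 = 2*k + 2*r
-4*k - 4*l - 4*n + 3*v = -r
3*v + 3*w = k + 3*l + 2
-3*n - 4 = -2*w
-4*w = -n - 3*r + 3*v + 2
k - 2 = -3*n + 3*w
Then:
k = 191/37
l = -317/37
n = -70/37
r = -191/37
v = -593/111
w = -31/37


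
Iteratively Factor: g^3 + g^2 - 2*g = (g)*(g^2 + g - 2) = g*(g - 1)*(g + 2)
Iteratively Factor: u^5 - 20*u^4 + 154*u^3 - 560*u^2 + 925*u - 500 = (u - 5)*(u^4 - 15*u^3 + 79*u^2 - 165*u + 100) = (u - 5)*(u - 4)*(u^3 - 11*u^2 + 35*u - 25) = (u - 5)*(u - 4)*(u - 1)*(u^2 - 10*u + 25) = (u - 5)^2*(u - 4)*(u - 1)*(u - 5)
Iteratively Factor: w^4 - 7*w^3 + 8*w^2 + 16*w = (w + 1)*(w^3 - 8*w^2 + 16*w) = w*(w + 1)*(w^2 - 8*w + 16) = w*(w - 4)*(w + 1)*(w - 4)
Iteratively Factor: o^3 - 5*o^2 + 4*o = (o - 4)*(o^2 - o) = (o - 4)*(o - 1)*(o)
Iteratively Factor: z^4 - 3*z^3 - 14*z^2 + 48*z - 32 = (z - 2)*(z^3 - z^2 - 16*z + 16) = (z - 2)*(z - 1)*(z^2 - 16) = (z - 2)*(z - 1)*(z + 4)*(z - 4)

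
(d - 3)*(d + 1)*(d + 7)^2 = d^4 + 12*d^3 + 18*d^2 - 140*d - 147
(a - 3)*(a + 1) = a^2 - 2*a - 3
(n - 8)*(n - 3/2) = n^2 - 19*n/2 + 12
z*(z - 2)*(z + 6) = z^3 + 4*z^2 - 12*z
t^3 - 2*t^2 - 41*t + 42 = (t - 7)*(t - 1)*(t + 6)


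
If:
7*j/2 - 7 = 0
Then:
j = 2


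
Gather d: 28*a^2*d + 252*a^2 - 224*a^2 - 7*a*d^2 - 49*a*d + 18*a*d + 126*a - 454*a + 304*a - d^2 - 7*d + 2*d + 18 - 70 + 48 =28*a^2 - 24*a + d^2*(-7*a - 1) + d*(28*a^2 - 31*a - 5) - 4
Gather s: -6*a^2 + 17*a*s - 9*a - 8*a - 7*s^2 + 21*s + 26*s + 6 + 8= -6*a^2 - 17*a - 7*s^2 + s*(17*a + 47) + 14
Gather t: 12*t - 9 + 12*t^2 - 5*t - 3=12*t^2 + 7*t - 12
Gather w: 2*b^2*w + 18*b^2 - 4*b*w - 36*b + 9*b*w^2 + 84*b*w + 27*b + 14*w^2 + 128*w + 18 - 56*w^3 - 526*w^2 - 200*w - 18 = 18*b^2 - 9*b - 56*w^3 + w^2*(9*b - 512) + w*(2*b^2 + 80*b - 72)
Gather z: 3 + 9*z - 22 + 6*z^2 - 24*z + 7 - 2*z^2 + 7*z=4*z^2 - 8*z - 12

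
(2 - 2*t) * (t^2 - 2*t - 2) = -2*t^3 + 6*t^2 - 4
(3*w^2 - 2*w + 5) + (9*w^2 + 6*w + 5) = 12*w^2 + 4*w + 10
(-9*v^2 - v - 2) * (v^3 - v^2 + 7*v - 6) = -9*v^5 + 8*v^4 - 64*v^3 + 49*v^2 - 8*v + 12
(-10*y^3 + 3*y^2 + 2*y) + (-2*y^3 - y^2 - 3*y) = -12*y^3 + 2*y^2 - y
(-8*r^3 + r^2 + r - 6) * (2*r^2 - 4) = -16*r^5 + 2*r^4 + 34*r^3 - 16*r^2 - 4*r + 24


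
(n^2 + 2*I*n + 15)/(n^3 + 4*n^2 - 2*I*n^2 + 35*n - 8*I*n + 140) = (n - 3*I)/(n^2 + n*(4 - 7*I) - 28*I)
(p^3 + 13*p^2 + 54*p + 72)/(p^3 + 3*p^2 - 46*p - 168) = (p + 3)/(p - 7)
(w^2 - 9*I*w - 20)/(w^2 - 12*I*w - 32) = (w - 5*I)/(w - 8*I)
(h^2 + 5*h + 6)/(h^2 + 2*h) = (h + 3)/h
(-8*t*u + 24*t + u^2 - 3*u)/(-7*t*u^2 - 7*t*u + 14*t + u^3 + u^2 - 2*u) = (8*t*u - 24*t - u^2 + 3*u)/(7*t*u^2 + 7*t*u - 14*t - u^3 - u^2 + 2*u)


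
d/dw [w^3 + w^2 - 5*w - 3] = 3*w^2 + 2*w - 5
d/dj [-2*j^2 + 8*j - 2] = 8 - 4*j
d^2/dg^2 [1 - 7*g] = 0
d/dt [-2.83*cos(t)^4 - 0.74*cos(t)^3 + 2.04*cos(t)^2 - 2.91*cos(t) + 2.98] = (11.32*cos(t)^3 + 2.22*cos(t)^2 - 4.08*cos(t) + 2.91)*sin(t)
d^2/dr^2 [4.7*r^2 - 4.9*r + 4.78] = 9.40000000000000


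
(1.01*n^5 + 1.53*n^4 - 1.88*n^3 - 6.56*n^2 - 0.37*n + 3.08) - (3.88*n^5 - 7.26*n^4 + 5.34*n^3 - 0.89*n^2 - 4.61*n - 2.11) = -2.87*n^5 + 8.79*n^4 - 7.22*n^3 - 5.67*n^2 + 4.24*n + 5.19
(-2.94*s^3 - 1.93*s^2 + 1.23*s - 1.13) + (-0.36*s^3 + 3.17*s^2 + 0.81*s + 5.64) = -3.3*s^3 + 1.24*s^2 + 2.04*s + 4.51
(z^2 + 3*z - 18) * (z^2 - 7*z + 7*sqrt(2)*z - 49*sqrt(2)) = z^4 - 4*z^3 + 7*sqrt(2)*z^3 - 28*sqrt(2)*z^2 - 39*z^2 - 273*sqrt(2)*z + 126*z + 882*sqrt(2)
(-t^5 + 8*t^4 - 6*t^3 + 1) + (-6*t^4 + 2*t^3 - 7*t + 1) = -t^5 + 2*t^4 - 4*t^3 - 7*t + 2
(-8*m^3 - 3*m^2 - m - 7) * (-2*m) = 16*m^4 + 6*m^3 + 2*m^2 + 14*m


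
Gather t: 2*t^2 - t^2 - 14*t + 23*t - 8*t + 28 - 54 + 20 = t^2 + t - 6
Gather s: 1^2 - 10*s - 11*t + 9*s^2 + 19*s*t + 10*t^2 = 9*s^2 + s*(19*t - 10) + 10*t^2 - 11*t + 1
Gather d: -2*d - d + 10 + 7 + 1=18 - 3*d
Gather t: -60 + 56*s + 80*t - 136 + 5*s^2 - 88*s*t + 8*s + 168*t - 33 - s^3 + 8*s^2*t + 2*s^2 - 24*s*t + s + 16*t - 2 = -s^3 + 7*s^2 + 65*s + t*(8*s^2 - 112*s + 264) - 231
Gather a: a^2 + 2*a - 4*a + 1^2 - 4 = a^2 - 2*a - 3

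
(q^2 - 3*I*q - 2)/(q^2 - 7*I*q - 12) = (-q^2 + 3*I*q + 2)/(-q^2 + 7*I*q + 12)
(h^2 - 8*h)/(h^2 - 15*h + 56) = h/(h - 7)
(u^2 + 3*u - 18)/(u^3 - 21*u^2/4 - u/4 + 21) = 4*(u + 6)/(4*u^2 - 9*u - 28)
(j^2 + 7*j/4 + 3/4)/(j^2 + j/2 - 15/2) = (4*j^2 + 7*j + 3)/(2*(2*j^2 + j - 15))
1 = 1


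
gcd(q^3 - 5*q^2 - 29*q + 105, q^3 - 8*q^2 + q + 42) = q^2 - 10*q + 21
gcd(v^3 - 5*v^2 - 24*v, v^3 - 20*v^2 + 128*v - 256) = v - 8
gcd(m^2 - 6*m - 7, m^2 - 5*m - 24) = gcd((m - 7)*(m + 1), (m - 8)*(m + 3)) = 1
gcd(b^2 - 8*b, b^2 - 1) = 1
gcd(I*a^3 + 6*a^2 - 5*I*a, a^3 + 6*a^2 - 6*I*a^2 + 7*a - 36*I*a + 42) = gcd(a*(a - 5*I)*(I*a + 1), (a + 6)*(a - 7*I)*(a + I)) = 1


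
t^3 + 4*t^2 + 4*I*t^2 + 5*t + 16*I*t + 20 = (t + 4)*(t - I)*(t + 5*I)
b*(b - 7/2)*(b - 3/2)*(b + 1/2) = b^4 - 9*b^3/2 + 11*b^2/4 + 21*b/8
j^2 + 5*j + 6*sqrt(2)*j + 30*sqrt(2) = (j + 5)*(j + 6*sqrt(2))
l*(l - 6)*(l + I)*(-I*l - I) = -I*l^4 + l^3 + 5*I*l^3 - 5*l^2 + 6*I*l^2 - 6*l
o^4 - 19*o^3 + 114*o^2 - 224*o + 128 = (o - 8)^2*(o - 2)*(o - 1)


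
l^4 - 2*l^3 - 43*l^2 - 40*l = l*(l - 8)*(l + 1)*(l + 5)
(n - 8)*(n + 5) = n^2 - 3*n - 40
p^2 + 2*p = p*(p + 2)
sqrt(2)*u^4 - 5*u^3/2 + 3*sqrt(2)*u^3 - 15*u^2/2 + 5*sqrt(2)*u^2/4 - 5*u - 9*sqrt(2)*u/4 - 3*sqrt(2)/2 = (u + 1)*(u + 2)*(u - 3*sqrt(2)/2)*(sqrt(2)*u + 1/2)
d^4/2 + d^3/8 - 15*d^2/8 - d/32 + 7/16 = (d/2 + 1)*(d - 7/4)*(d - 1/2)*(d + 1/2)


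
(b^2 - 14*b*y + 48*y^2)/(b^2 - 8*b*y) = (b - 6*y)/b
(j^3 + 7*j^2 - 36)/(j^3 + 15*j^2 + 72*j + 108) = (j - 2)/(j + 6)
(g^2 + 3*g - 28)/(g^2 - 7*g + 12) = (g + 7)/(g - 3)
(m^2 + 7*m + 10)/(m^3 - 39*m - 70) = 1/(m - 7)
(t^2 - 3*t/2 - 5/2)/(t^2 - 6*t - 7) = (t - 5/2)/(t - 7)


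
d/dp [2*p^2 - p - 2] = 4*p - 1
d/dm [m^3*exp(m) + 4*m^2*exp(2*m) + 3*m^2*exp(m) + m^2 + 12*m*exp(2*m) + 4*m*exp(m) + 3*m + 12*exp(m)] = m^3*exp(m) + 8*m^2*exp(2*m) + 6*m^2*exp(m) + 32*m*exp(2*m) + 10*m*exp(m) + 2*m + 12*exp(2*m) + 16*exp(m) + 3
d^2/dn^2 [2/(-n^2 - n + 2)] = 4*(n^2 + n - (2*n + 1)^2 - 2)/(n^2 + n - 2)^3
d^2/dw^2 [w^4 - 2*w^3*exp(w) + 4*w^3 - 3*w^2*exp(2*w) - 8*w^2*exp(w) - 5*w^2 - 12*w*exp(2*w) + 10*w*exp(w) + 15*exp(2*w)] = -2*w^3*exp(w) - 12*w^2*exp(2*w) - 20*w^2*exp(w) + 12*w^2 - 72*w*exp(2*w) - 34*w*exp(w) + 24*w + 6*exp(2*w) + 4*exp(w) - 10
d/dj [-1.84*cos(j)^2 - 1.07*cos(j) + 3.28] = (3.68*cos(j) + 1.07)*sin(j)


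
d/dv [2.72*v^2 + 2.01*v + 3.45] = 5.44*v + 2.01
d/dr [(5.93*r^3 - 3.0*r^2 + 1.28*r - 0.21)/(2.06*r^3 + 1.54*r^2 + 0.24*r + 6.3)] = (15.3122*r^4 - 2.4272*r^3 + 110.6836*r^2 - 37.1532*r + 8.1144)/(4.2436*r^6 + 6.3448*r^5 + 3.3604*r^4 + 26.6952*r^3 + 19.4616*r^2 + 3.024*r + 39.69)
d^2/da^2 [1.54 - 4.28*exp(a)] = -4.28*exp(a)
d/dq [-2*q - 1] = -2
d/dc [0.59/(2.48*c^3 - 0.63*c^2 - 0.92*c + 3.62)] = (-4.3896*c^2 + 0.7434*c + 0.5428)/(2.48*c^3 - 0.63*c^2 - 0.92*c + 3.62)^2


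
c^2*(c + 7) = c^3 + 7*c^2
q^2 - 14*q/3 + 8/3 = (q - 4)*(q - 2/3)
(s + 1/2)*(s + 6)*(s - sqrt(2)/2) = s^3 - sqrt(2)*s^2/2 + 13*s^2/2 - 13*sqrt(2)*s/4 + 3*s - 3*sqrt(2)/2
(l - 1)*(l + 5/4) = l^2 + l/4 - 5/4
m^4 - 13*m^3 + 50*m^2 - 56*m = m*(m - 7)*(m - 4)*(m - 2)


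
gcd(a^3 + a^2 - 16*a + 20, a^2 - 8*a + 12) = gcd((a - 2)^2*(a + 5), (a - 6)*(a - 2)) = a - 2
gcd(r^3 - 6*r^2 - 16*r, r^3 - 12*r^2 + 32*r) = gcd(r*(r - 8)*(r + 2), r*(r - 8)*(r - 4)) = r^2 - 8*r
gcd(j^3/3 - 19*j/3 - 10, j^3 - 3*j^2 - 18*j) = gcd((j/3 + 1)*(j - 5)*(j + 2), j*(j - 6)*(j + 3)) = j + 3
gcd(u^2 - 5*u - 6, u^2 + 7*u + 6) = u + 1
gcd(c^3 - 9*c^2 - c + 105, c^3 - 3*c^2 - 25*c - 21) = c^2 - 4*c - 21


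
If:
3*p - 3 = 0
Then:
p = 1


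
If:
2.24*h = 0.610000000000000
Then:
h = 0.27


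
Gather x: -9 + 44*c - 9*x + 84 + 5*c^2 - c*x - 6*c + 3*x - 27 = 5*c^2 + 38*c + x*(-c - 6) + 48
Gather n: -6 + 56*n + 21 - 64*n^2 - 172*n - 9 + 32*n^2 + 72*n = -32*n^2 - 44*n + 6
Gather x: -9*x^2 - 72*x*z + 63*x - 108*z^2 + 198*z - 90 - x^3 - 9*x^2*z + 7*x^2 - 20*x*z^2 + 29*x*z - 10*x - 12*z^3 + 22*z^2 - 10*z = -x^3 + x^2*(-9*z - 2) + x*(-20*z^2 - 43*z + 53) - 12*z^3 - 86*z^2 + 188*z - 90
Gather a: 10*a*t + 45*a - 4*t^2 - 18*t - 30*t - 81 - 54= a*(10*t + 45) - 4*t^2 - 48*t - 135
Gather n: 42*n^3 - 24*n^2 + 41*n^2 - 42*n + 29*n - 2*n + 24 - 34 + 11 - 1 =42*n^3 + 17*n^2 - 15*n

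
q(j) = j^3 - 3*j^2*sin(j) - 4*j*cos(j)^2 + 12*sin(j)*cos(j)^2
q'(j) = -3*j^2*cos(j) + 3*j^2 + 8*j*sin(j)*cos(j) - 6*j*sin(j) - 24*sin(j)^2*cos(j) + 12*cos(j)^3 - 4*cos(j)^2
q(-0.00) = 0.00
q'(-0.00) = 8.00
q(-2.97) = -12.14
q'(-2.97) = 30.82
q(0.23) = 1.70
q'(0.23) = 6.17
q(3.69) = 56.23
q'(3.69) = 95.58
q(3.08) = 15.93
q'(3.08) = 38.39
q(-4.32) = -128.21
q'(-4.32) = 120.14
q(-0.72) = -2.19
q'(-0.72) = -4.61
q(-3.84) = -71.53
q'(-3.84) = 107.92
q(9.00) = 603.07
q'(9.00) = 406.43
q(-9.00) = -603.07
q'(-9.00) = 406.43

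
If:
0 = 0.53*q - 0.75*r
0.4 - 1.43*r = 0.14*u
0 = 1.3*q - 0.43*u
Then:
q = 0.28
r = 0.20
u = 0.84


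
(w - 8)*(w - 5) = w^2 - 13*w + 40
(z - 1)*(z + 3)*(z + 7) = z^3 + 9*z^2 + 11*z - 21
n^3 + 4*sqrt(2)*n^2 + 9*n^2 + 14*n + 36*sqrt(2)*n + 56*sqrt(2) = (n + 2)*(n + 7)*(n + 4*sqrt(2))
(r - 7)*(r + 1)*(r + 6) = r^3 - 43*r - 42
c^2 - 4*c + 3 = (c - 3)*(c - 1)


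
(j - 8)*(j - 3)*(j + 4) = j^3 - 7*j^2 - 20*j + 96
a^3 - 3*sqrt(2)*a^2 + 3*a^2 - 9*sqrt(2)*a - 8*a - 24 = (a + 3)*(a - 4*sqrt(2))*(a + sqrt(2))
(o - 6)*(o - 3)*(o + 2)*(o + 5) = o^4 - 2*o^3 - 35*o^2 + 36*o + 180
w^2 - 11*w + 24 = (w - 8)*(w - 3)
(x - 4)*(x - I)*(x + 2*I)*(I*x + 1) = I*x^4 - 4*I*x^3 + 3*I*x^2 + 2*x - 12*I*x - 8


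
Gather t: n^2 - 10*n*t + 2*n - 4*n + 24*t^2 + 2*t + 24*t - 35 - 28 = n^2 - 2*n + 24*t^2 + t*(26 - 10*n) - 63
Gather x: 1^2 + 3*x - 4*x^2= -4*x^2 + 3*x + 1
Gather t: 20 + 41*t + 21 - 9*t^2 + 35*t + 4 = -9*t^2 + 76*t + 45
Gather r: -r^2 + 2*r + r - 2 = -r^2 + 3*r - 2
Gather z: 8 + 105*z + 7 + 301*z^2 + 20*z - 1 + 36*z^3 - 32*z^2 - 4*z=36*z^3 + 269*z^2 + 121*z + 14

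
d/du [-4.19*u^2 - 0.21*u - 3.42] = -8.38*u - 0.21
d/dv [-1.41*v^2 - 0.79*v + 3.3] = -2.82*v - 0.79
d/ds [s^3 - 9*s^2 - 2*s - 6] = 3*s^2 - 18*s - 2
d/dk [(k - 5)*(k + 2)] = 2*k - 3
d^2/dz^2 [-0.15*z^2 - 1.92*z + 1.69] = -0.300000000000000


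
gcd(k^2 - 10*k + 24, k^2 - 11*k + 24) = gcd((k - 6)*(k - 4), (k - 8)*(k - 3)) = 1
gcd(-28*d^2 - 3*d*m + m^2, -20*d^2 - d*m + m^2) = 4*d + m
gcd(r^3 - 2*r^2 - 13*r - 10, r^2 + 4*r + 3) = r + 1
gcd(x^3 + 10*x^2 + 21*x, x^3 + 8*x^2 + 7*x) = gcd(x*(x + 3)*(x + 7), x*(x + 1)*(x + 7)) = x^2 + 7*x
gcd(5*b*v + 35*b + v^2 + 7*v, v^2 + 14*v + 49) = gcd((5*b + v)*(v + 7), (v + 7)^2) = v + 7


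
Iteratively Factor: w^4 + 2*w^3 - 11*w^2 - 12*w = (w - 3)*(w^3 + 5*w^2 + 4*w) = w*(w - 3)*(w^2 + 5*w + 4) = w*(w - 3)*(w + 4)*(w + 1)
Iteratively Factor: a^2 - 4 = (a - 2)*(a + 2)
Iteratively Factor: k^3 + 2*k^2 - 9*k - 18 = (k + 3)*(k^2 - k - 6) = (k + 2)*(k + 3)*(k - 3)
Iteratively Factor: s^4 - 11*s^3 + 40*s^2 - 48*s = (s - 3)*(s^3 - 8*s^2 + 16*s) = (s - 4)*(s - 3)*(s^2 - 4*s) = s*(s - 4)*(s - 3)*(s - 4)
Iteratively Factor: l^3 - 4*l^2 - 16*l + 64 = (l - 4)*(l^2 - 16) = (l - 4)^2*(l + 4)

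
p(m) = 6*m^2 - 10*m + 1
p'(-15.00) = -190.00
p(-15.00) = 1501.00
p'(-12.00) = -154.00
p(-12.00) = 985.00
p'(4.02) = 38.24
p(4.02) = 57.76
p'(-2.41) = -38.92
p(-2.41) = 59.95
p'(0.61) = -2.68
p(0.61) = -2.87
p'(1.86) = 12.32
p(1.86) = 3.16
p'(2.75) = 23.00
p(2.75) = 18.88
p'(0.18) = -7.84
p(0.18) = -0.61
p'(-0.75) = -19.00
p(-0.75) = 11.88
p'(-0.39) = -14.68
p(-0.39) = 5.81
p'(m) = 12*m - 10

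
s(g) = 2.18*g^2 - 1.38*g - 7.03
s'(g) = 4.36*g - 1.38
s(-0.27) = -6.50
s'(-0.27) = -2.56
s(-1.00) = -3.47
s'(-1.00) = -5.74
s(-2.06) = 5.06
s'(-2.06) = -10.36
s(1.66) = -3.31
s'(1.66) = 5.86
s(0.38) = -7.24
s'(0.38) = 0.28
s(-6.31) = 88.48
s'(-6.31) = -28.89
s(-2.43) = 9.20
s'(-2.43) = -11.97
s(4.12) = 24.29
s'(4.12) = 16.58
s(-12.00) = 323.45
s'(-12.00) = -53.70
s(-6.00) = 79.73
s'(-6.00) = -27.54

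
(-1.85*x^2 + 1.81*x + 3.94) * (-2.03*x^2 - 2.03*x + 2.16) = 3.7555*x^4 + 0.0811999999999999*x^3 - 15.6685*x^2 - 4.0886*x + 8.5104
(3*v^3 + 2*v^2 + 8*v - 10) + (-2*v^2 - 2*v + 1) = 3*v^3 + 6*v - 9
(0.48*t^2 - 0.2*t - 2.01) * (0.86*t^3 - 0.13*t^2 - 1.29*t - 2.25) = 0.4128*t^5 - 0.2344*t^4 - 2.3218*t^3 - 0.5607*t^2 + 3.0429*t + 4.5225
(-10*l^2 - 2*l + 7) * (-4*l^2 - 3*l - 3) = 40*l^4 + 38*l^3 + 8*l^2 - 15*l - 21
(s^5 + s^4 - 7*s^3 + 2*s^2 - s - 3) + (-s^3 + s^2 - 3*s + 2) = s^5 + s^4 - 8*s^3 + 3*s^2 - 4*s - 1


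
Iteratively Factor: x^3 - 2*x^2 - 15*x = (x + 3)*(x^2 - 5*x) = x*(x + 3)*(x - 5)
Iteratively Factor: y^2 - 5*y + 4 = (y - 1)*(y - 4)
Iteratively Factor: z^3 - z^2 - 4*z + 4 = (z - 2)*(z^2 + z - 2) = (z - 2)*(z + 2)*(z - 1)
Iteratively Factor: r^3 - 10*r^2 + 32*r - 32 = (r - 2)*(r^2 - 8*r + 16) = (r - 4)*(r - 2)*(r - 4)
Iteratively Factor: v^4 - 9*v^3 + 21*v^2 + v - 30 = (v - 3)*(v^3 - 6*v^2 + 3*v + 10) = (v - 3)*(v + 1)*(v^2 - 7*v + 10) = (v - 3)*(v - 2)*(v + 1)*(v - 5)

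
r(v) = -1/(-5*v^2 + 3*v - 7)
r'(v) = -(10*v - 3)/(-5*v^2 + 3*v - 7)^2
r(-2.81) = 0.02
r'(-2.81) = 0.01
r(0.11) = 0.15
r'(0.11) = 0.04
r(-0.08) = 0.14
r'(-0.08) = 0.07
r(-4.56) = 0.01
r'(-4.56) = 0.00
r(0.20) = 0.15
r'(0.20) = 0.02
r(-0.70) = 0.09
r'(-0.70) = 0.07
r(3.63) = 0.02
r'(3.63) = -0.01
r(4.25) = 0.01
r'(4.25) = -0.01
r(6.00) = 0.01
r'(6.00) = 0.00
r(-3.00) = 0.02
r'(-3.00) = 0.01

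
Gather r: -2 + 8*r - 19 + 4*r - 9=12*r - 30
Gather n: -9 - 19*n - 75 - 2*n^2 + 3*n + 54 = -2*n^2 - 16*n - 30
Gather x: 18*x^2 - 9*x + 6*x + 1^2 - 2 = 18*x^2 - 3*x - 1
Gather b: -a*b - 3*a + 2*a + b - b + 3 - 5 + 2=-a*b - a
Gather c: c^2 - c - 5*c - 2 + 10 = c^2 - 6*c + 8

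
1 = 1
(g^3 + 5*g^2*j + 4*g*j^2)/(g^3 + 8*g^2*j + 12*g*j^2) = (g^2 + 5*g*j + 4*j^2)/(g^2 + 8*g*j + 12*j^2)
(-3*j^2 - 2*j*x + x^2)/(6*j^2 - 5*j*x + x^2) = (j + x)/(-2*j + x)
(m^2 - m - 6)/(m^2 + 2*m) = (m - 3)/m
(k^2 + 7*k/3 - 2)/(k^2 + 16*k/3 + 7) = (3*k - 2)/(3*k + 7)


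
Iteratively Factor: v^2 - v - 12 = (v + 3)*(v - 4)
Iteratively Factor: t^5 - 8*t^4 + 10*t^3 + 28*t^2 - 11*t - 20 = (t + 1)*(t^4 - 9*t^3 + 19*t^2 + 9*t - 20) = (t + 1)^2*(t^3 - 10*t^2 + 29*t - 20) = (t - 1)*(t + 1)^2*(t^2 - 9*t + 20) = (t - 4)*(t - 1)*(t + 1)^2*(t - 5)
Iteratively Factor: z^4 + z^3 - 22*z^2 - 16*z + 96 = (z + 3)*(z^3 - 2*z^2 - 16*z + 32) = (z + 3)*(z + 4)*(z^2 - 6*z + 8) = (z - 4)*(z + 3)*(z + 4)*(z - 2)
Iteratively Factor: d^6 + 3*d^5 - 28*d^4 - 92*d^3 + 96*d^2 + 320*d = (d + 4)*(d^5 - d^4 - 24*d^3 + 4*d^2 + 80*d) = (d - 5)*(d + 4)*(d^4 + 4*d^3 - 4*d^2 - 16*d) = (d - 5)*(d + 4)^2*(d^3 - 4*d) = d*(d - 5)*(d + 4)^2*(d^2 - 4) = d*(d - 5)*(d + 2)*(d + 4)^2*(d - 2)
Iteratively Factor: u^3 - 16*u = (u - 4)*(u^2 + 4*u) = (u - 4)*(u + 4)*(u)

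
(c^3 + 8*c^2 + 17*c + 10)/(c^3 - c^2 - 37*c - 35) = (c + 2)/(c - 7)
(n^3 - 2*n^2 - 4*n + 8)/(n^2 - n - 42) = (-n^3 + 2*n^2 + 4*n - 8)/(-n^2 + n + 42)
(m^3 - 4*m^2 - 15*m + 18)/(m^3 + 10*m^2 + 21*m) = (m^2 - 7*m + 6)/(m*(m + 7))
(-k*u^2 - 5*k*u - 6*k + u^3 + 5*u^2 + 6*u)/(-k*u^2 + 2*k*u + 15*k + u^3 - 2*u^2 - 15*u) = (u + 2)/(u - 5)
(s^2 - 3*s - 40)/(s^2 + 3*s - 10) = (s - 8)/(s - 2)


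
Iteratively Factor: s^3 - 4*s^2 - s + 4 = (s - 1)*(s^2 - 3*s - 4) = (s - 1)*(s + 1)*(s - 4)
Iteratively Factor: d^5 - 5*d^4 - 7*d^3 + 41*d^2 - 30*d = (d - 5)*(d^4 - 7*d^2 + 6*d) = d*(d - 5)*(d^3 - 7*d + 6) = d*(d - 5)*(d - 2)*(d^2 + 2*d - 3) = d*(d - 5)*(d - 2)*(d - 1)*(d + 3)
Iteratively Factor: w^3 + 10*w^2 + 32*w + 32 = (w + 4)*(w^2 + 6*w + 8) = (w + 4)^2*(w + 2)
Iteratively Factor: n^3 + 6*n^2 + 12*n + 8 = (n + 2)*(n^2 + 4*n + 4) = (n + 2)^2*(n + 2)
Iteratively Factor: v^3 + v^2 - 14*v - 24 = (v + 3)*(v^2 - 2*v - 8) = (v - 4)*(v + 3)*(v + 2)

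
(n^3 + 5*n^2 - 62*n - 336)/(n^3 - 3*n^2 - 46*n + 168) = (n^2 - 2*n - 48)/(n^2 - 10*n + 24)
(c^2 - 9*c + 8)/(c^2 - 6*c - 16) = (c - 1)/(c + 2)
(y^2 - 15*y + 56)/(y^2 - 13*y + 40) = (y - 7)/(y - 5)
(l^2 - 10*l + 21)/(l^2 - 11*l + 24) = (l - 7)/(l - 8)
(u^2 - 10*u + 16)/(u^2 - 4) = (u - 8)/(u + 2)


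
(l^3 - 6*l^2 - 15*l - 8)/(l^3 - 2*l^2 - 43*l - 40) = (l + 1)/(l + 5)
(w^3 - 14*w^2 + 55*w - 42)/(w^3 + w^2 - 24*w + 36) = (w^3 - 14*w^2 + 55*w - 42)/(w^3 + w^2 - 24*w + 36)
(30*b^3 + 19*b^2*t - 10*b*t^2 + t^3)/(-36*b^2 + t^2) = (-5*b^2 - 4*b*t + t^2)/(6*b + t)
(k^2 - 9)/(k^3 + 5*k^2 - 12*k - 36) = (k + 3)/(k^2 + 8*k + 12)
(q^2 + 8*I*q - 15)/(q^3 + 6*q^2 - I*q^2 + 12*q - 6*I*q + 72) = (q + 5*I)/(q^2 + q*(6 - 4*I) - 24*I)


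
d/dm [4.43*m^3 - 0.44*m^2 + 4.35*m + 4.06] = 13.29*m^2 - 0.88*m + 4.35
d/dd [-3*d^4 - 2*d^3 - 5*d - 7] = -12*d^3 - 6*d^2 - 5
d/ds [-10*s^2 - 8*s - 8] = -20*s - 8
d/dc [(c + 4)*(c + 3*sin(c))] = c + (c + 4)*(3*cos(c) + 1) + 3*sin(c)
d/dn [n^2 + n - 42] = 2*n + 1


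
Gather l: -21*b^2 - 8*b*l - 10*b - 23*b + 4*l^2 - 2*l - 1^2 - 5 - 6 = -21*b^2 - 33*b + 4*l^2 + l*(-8*b - 2) - 12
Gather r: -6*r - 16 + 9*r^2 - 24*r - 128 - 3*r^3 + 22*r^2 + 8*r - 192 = -3*r^3 + 31*r^2 - 22*r - 336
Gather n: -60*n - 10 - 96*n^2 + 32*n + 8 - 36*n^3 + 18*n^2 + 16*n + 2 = -36*n^3 - 78*n^2 - 12*n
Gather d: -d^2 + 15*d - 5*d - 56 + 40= -d^2 + 10*d - 16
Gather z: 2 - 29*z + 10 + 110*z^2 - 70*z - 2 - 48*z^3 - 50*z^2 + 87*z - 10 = -48*z^3 + 60*z^2 - 12*z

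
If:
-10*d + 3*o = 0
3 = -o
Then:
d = -9/10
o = -3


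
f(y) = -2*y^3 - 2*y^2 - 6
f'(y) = -6*y^2 - 4*y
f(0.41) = -6.47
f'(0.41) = -2.65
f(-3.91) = 82.98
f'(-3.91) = -76.09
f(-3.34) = 46.21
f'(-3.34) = -53.57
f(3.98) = -163.77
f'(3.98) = -110.96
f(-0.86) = -6.21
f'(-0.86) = -1.00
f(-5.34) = 241.52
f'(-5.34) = -149.73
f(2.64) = -56.74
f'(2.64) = -52.38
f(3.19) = -91.28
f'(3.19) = -73.82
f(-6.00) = 354.00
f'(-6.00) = -192.00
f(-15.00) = 6294.00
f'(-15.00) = -1290.00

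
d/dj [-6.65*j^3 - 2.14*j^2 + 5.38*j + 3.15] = -19.95*j^2 - 4.28*j + 5.38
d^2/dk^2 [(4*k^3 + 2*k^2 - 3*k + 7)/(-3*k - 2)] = 2*(-36*k^3 - 72*k^2 - 48*k - 89)/(27*k^3 + 54*k^2 + 36*k + 8)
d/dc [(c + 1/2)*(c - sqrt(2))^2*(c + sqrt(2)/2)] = 4*c^3 - 9*sqrt(2)*c^2/2 + 3*c^2/2 - 3*sqrt(2)*c/2 + sqrt(2)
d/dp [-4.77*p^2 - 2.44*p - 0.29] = -9.54*p - 2.44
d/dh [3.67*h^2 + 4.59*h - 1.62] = 7.34*h + 4.59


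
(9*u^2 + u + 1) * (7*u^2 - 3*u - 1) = 63*u^4 - 20*u^3 - 5*u^2 - 4*u - 1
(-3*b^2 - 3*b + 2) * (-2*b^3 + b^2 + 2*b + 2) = 6*b^5 + 3*b^4 - 13*b^3 - 10*b^2 - 2*b + 4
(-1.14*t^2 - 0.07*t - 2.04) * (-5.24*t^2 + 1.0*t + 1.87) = 5.9736*t^4 - 0.7732*t^3 + 8.4878*t^2 - 2.1709*t - 3.8148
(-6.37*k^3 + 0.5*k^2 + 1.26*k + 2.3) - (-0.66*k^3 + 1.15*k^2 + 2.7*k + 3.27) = -5.71*k^3 - 0.65*k^2 - 1.44*k - 0.97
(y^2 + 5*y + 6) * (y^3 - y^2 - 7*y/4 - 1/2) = y^5 + 4*y^4 - 3*y^3/4 - 61*y^2/4 - 13*y - 3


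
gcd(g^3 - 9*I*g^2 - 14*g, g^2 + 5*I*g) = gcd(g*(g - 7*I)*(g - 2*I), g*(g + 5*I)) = g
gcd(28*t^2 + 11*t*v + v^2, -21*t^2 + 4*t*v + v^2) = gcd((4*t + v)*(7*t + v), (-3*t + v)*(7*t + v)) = 7*t + v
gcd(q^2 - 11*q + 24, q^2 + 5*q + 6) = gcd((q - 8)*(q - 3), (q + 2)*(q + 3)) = 1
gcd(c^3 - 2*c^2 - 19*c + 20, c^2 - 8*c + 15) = c - 5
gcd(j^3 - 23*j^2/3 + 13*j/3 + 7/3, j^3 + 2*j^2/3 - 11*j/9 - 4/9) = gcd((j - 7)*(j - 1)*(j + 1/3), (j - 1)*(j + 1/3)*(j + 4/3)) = j^2 - 2*j/3 - 1/3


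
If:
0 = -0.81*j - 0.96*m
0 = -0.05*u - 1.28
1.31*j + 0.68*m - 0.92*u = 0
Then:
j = -31.99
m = 26.99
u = -25.60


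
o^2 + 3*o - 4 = (o - 1)*(o + 4)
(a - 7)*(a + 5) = a^2 - 2*a - 35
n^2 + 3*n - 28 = (n - 4)*(n + 7)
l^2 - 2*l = l*(l - 2)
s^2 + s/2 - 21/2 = (s - 3)*(s + 7/2)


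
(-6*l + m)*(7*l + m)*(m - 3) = -42*l^2*m + 126*l^2 + l*m^2 - 3*l*m + m^3 - 3*m^2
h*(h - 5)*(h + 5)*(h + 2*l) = h^4 + 2*h^3*l - 25*h^2 - 50*h*l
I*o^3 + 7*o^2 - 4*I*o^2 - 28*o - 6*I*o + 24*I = (o - 4)*(o - 6*I)*(I*o + 1)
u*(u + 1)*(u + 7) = u^3 + 8*u^2 + 7*u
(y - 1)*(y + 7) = y^2 + 6*y - 7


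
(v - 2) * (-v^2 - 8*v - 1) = -v^3 - 6*v^2 + 15*v + 2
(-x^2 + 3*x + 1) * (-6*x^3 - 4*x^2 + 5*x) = 6*x^5 - 14*x^4 - 23*x^3 + 11*x^2 + 5*x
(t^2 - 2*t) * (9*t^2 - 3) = 9*t^4 - 18*t^3 - 3*t^2 + 6*t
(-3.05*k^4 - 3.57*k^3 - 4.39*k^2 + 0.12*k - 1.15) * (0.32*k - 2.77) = -0.976*k^5 + 7.3061*k^4 + 8.4841*k^3 + 12.1987*k^2 - 0.7004*k + 3.1855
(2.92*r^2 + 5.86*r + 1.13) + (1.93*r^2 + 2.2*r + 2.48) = 4.85*r^2 + 8.06*r + 3.61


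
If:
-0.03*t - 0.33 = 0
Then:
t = -11.00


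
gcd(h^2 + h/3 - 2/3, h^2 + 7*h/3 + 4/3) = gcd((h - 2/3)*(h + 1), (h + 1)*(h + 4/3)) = h + 1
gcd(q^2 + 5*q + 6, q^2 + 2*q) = q + 2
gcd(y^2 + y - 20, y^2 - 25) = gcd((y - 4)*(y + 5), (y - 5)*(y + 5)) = y + 5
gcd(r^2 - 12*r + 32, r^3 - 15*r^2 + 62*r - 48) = r - 8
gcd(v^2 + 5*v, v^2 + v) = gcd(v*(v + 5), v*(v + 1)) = v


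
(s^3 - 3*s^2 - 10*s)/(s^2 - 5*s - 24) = s*(-s^2 + 3*s + 10)/(-s^2 + 5*s + 24)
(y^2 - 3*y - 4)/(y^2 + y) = (y - 4)/y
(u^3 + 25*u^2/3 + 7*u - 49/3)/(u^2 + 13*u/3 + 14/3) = (u^2 + 6*u - 7)/(u + 2)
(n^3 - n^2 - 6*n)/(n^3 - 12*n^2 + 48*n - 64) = n*(n^2 - n - 6)/(n^3 - 12*n^2 + 48*n - 64)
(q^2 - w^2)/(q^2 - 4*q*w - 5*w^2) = (q - w)/(q - 5*w)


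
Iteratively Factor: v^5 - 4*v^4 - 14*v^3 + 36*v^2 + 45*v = (v + 1)*(v^4 - 5*v^3 - 9*v^2 + 45*v) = (v - 3)*(v + 1)*(v^3 - 2*v^2 - 15*v) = (v - 3)*(v + 1)*(v + 3)*(v^2 - 5*v) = v*(v - 3)*(v + 1)*(v + 3)*(v - 5)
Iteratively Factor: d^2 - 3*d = (d - 3)*(d)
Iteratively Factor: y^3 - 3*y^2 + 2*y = (y - 1)*(y^2 - 2*y) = y*(y - 1)*(y - 2)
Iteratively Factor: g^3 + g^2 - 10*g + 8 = (g + 4)*(g^2 - 3*g + 2) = (g - 1)*(g + 4)*(g - 2)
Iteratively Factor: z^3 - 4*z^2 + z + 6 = (z + 1)*(z^2 - 5*z + 6) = (z - 3)*(z + 1)*(z - 2)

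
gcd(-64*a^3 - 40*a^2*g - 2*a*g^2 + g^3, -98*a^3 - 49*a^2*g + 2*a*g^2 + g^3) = 2*a + g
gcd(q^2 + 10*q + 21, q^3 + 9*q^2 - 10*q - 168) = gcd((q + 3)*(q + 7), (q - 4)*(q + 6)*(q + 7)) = q + 7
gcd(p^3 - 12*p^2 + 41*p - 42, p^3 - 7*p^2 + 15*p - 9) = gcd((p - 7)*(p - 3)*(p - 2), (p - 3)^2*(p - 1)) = p - 3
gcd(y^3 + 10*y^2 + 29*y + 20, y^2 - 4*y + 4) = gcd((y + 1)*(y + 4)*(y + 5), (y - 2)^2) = 1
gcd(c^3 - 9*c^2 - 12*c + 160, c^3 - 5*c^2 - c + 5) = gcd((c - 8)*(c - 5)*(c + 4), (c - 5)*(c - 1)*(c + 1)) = c - 5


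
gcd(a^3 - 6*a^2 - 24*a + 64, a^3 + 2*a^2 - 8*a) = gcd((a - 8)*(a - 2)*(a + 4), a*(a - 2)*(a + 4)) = a^2 + 2*a - 8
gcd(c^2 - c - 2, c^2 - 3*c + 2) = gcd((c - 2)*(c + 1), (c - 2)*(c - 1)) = c - 2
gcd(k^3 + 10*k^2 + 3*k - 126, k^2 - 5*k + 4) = 1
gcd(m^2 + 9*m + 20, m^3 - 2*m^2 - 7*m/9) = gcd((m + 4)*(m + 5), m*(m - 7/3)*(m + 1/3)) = 1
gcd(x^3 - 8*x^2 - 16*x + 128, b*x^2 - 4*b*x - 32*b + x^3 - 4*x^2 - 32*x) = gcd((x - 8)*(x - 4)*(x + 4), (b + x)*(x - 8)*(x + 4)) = x^2 - 4*x - 32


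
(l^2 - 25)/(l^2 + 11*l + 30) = (l - 5)/(l + 6)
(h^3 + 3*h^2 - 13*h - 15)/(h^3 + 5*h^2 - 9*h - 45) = (h + 1)/(h + 3)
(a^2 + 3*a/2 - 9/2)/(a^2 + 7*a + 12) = (a - 3/2)/(a + 4)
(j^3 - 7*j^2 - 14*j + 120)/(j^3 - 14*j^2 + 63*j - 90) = (j + 4)/(j - 3)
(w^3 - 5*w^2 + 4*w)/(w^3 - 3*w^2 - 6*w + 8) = w/(w + 2)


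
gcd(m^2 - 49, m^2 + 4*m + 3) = 1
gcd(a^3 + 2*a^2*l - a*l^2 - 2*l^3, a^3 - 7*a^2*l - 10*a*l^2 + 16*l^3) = a^2 + a*l - 2*l^2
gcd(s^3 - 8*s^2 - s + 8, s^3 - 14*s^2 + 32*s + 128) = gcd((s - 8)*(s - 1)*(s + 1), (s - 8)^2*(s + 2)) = s - 8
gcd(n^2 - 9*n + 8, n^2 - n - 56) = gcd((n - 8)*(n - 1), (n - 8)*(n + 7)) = n - 8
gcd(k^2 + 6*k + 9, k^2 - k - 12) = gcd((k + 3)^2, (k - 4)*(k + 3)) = k + 3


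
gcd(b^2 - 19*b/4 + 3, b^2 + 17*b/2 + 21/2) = 1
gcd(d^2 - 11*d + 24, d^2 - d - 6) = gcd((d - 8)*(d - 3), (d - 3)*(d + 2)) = d - 3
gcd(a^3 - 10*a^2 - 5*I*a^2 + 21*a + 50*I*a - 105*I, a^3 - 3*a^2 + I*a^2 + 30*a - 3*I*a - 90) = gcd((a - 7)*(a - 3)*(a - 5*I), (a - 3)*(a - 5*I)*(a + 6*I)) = a^2 + a*(-3 - 5*I) + 15*I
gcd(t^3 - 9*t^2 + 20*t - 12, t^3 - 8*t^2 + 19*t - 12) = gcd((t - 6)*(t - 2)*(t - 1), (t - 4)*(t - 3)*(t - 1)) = t - 1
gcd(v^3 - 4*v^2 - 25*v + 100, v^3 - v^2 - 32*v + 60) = v - 5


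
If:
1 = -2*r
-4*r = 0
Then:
No Solution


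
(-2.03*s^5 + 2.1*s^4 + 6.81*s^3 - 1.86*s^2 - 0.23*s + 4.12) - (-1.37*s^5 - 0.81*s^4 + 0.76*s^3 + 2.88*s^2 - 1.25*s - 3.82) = -0.66*s^5 + 2.91*s^4 + 6.05*s^3 - 4.74*s^2 + 1.02*s + 7.94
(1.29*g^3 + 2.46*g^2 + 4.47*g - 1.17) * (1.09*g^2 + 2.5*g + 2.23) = 1.4061*g^5 + 5.9064*g^4 + 13.899*g^3 + 15.3855*g^2 + 7.0431*g - 2.6091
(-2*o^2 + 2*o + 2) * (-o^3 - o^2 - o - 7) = 2*o^5 - 2*o^3 + 10*o^2 - 16*o - 14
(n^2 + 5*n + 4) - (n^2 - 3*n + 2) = 8*n + 2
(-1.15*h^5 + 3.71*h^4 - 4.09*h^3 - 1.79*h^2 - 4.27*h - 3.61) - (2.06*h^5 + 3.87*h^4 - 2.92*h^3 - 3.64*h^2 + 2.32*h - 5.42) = -3.21*h^5 - 0.16*h^4 - 1.17*h^3 + 1.85*h^2 - 6.59*h + 1.81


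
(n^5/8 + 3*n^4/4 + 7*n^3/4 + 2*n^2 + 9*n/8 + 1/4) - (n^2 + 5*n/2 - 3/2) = n^5/8 + 3*n^4/4 + 7*n^3/4 + n^2 - 11*n/8 + 7/4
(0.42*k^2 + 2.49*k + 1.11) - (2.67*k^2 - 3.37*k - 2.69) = -2.25*k^2 + 5.86*k + 3.8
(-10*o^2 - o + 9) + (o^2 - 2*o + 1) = -9*o^2 - 3*o + 10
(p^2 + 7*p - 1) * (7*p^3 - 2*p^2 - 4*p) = 7*p^5 + 47*p^4 - 25*p^3 - 26*p^2 + 4*p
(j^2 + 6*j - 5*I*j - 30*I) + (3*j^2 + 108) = 4*j^2 + 6*j - 5*I*j + 108 - 30*I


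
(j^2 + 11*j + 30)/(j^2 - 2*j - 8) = (j^2 + 11*j + 30)/(j^2 - 2*j - 8)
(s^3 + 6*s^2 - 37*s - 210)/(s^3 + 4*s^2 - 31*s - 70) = (s^2 - s - 30)/(s^2 - 3*s - 10)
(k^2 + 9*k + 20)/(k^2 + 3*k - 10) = (k + 4)/(k - 2)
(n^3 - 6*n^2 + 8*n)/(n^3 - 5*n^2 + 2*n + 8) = n/(n + 1)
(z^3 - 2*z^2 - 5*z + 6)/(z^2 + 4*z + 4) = (z^2 - 4*z + 3)/(z + 2)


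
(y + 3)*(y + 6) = y^2 + 9*y + 18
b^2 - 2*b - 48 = (b - 8)*(b + 6)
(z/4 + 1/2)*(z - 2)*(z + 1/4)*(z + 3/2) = z^4/4 + 7*z^3/16 - 29*z^2/32 - 7*z/4 - 3/8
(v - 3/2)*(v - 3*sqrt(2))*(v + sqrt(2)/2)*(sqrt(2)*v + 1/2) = sqrt(2)*v^4 - 9*v^3/2 - 3*sqrt(2)*v^3/2 - 17*sqrt(2)*v^2/4 + 27*v^2/4 - 3*v/2 + 51*sqrt(2)*v/8 + 9/4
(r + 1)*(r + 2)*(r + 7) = r^3 + 10*r^2 + 23*r + 14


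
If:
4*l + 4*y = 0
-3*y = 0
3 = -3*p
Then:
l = 0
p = -1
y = 0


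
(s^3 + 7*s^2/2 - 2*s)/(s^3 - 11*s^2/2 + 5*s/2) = (s + 4)/(s - 5)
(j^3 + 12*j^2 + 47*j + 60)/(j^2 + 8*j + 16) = (j^2 + 8*j + 15)/(j + 4)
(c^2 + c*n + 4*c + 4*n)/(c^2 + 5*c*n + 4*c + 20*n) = (c + n)/(c + 5*n)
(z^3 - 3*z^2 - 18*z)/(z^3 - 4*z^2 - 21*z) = (z - 6)/(z - 7)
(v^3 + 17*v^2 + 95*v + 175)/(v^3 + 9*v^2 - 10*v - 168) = (v^2 + 10*v + 25)/(v^2 + 2*v - 24)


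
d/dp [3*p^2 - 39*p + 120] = 6*p - 39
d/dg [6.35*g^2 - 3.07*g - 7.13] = 12.7*g - 3.07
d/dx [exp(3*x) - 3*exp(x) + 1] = 3*(exp(2*x) - 1)*exp(x)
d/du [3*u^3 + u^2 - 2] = u*(9*u + 2)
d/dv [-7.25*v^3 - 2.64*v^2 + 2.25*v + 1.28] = -21.75*v^2 - 5.28*v + 2.25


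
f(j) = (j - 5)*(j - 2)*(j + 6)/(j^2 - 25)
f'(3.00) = 1.11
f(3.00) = 1.12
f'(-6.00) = 8.00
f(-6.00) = 0.00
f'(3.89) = 1.09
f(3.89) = 2.10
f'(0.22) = 1.26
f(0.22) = -2.12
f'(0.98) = 1.20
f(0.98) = -1.19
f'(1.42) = 1.17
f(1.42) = -0.67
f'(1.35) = 1.17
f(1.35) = -0.75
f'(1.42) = 1.17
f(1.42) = -0.67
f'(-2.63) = 2.25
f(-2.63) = -6.58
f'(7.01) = 1.05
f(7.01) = 5.43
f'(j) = -2*j*(j - 5)*(j - 2)*(j + 6)/(j^2 - 25)^2 + (j - 5)*(j - 2)/(j^2 - 25) + (j - 5)*(j + 6)/(j^2 - 25) + (j - 2)*(j + 6)/(j^2 - 25) = (j^2 + 10*j + 32)/(j^2 + 10*j + 25)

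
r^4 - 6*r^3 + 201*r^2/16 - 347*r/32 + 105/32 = (r - 5/2)*(r - 7/4)*(r - 1)*(r - 3/4)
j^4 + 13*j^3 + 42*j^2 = j^2*(j + 6)*(j + 7)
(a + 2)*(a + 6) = a^2 + 8*a + 12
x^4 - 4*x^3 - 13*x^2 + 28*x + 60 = (x - 5)*(x - 3)*(x + 2)^2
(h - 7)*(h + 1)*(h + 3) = h^3 - 3*h^2 - 25*h - 21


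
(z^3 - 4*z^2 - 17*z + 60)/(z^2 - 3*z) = z - 1 - 20/z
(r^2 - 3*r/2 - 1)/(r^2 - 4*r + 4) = (r + 1/2)/(r - 2)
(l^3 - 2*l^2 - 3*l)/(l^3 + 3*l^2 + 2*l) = (l - 3)/(l + 2)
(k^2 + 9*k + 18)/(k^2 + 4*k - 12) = (k + 3)/(k - 2)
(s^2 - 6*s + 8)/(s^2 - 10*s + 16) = (s - 4)/(s - 8)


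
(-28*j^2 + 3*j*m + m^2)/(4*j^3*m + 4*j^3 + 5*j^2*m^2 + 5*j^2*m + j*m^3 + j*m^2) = (-28*j^2 + 3*j*m + m^2)/(j*(4*j^2*m + 4*j^2 + 5*j*m^2 + 5*j*m + m^3 + m^2))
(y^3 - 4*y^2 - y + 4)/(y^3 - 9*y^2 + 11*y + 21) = (y^2 - 5*y + 4)/(y^2 - 10*y + 21)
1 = 1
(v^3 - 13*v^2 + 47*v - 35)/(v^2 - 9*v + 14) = (v^2 - 6*v + 5)/(v - 2)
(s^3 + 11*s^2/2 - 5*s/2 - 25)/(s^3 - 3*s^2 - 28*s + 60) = (s + 5/2)/(s - 6)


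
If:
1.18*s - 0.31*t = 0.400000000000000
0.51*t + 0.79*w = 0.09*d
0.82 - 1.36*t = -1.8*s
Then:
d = 8.77777777777778*w + 9.1355241370526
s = 0.76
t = 1.61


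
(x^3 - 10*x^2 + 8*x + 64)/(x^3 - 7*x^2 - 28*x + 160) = (x + 2)/(x + 5)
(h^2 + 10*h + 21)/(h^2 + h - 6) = (h + 7)/(h - 2)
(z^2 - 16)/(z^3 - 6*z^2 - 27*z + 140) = (z + 4)/(z^2 - 2*z - 35)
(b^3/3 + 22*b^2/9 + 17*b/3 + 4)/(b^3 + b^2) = (3*b^3 + 22*b^2 + 51*b + 36)/(9*b^2*(b + 1))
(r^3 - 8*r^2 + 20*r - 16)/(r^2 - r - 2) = (r^2 - 6*r + 8)/(r + 1)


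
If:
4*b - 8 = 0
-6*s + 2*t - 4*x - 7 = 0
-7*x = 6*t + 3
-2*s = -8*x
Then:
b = 2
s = -96/91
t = -5/26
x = -24/91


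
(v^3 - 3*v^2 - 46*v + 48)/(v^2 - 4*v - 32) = (v^2 + 5*v - 6)/(v + 4)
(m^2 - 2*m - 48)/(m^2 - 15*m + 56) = (m + 6)/(m - 7)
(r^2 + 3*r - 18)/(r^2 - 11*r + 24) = (r + 6)/(r - 8)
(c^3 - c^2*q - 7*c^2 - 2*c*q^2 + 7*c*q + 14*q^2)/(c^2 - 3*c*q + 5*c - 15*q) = (c^3 - c^2*q - 7*c^2 - 2*c*q^2 + 7*c*q + 14*q^2)/(c^2 - 3*c*q + 5*c - 15*q)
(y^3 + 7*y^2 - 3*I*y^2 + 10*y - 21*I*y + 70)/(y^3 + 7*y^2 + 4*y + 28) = (y - 5*I)/(y - 2*I)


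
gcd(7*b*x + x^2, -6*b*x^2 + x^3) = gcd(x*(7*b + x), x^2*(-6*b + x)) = x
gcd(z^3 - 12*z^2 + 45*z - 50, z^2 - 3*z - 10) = z - 5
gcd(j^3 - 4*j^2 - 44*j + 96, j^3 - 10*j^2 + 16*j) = j^2 - 10*j + 16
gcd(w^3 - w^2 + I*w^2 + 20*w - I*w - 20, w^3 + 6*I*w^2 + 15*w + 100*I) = w^2 + I*w + 20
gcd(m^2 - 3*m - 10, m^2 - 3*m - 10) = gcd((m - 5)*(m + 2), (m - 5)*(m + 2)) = m^2 - 3*m - 10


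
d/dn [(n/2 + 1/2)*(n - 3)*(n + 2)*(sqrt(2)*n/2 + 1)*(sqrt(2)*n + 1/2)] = 5*n^4/2 + 5*sqrt(2)*n^3/2 - 39*n^2/4 - 35*sqrt(2)*n/4 - 6*n - 15*sqrt(2)/4 - 7/4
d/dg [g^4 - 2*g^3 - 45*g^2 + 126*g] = 4*g^3 - 6*g^2 - 90*g + 126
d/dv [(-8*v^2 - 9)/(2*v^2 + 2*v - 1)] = 2*(-8*v^2 + 26*v + 9)/(4*v^4 + 8*v^3 - 4*v + 1)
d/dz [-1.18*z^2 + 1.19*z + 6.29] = 1.19 - 2.36*z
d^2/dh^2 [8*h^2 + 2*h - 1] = 16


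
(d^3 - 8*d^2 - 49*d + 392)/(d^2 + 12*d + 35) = (d^2 - 15*d + 56)/(d + 5)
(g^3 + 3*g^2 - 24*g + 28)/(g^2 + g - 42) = (g^2 - 4*g + 4)/(g - 6)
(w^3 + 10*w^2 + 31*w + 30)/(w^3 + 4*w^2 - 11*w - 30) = (w + 3)/(w - 3)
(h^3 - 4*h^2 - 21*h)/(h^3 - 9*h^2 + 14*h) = (h + 3)/(h - 2)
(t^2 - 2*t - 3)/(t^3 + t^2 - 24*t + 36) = (t + 1)/(t^2 + 4*t - 12)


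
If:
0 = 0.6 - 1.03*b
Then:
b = 0.58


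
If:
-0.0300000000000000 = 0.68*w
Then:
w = -0.04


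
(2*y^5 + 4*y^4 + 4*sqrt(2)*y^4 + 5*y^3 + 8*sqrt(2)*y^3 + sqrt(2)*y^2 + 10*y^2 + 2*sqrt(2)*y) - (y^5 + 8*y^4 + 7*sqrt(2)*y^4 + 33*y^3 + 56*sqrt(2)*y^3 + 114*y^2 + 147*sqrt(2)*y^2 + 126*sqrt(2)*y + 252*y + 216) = y^5 - 3*sqrt(2)*y^4 - 4*y^4 - 48*sqrt(2)*y^3 - 28*y^3 - 146*sqrt(2)*y^2 - 104*y^2 - 252*y - 124*sqrt(2)*y - 216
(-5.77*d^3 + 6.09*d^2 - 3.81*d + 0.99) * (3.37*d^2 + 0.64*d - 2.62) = -19.4449*d^5 + 16.8305*d^4 + 6.1753*d^3 - 15.0579*d^2 + 10.6158*d - 2.5938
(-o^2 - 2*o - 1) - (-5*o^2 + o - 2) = 4*o^2 - 3*o + 1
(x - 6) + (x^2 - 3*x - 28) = x^2 - 2*x - 34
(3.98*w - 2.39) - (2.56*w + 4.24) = 1.42*w - 6.63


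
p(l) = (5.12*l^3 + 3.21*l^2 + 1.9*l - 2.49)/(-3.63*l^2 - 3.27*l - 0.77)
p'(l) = (7.26*l + 3.27)*(5.12*l^3 + 3.21*l^2 + 1.9*l - 2.49)/(-3.63*l^2 - 3.27*l - 0.77)^2 + (15.36*l^2 + 6.42*l + 1.9)/(-3.63*l^2 - 3.27*l - 0.77)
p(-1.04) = 5.21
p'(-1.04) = 8.09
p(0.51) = 0.00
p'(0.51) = -2.72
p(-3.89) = 6.11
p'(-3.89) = -1.32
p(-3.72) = 5.89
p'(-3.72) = -1.31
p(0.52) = -0.02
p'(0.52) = -2.67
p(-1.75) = 3.80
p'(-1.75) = -0.30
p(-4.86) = 7.42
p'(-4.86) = -1.36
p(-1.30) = 4.06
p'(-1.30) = 2.09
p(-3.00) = 4.97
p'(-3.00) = -1.22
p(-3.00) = 4.97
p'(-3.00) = -1.22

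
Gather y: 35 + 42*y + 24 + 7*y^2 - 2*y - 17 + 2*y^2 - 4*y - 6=9*y^2 + 36*y + 36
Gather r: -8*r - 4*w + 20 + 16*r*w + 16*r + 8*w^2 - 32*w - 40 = r*(16*w + 8) + 8*w^2 - 36*w - 20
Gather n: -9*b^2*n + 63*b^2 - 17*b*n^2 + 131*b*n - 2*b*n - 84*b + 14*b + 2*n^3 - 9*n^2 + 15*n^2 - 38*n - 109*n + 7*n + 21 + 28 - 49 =63*b^2 - 70*b + 2*n^3 + n^2*(6 - 17*b) + n*(-9*b^2 + 129*b - 140)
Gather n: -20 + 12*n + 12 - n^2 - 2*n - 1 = -n^2 + 10*n - 9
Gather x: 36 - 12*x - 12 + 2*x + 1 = 25 - 10*x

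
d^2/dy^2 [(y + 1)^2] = 2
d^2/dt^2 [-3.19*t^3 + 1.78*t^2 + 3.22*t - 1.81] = 3.56 - 19.14*t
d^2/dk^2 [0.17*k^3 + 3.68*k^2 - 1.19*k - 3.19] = 1.02*k + 7.36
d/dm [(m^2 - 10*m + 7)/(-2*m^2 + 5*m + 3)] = (-15*m^2 + 34*m - 65)/(4*m^4 - 20*m^3 + 13*m^2 + 30*m + 9)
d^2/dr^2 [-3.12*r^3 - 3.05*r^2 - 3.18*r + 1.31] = -18.72*r - 6.1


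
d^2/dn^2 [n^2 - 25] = 2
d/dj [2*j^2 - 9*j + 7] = 4*j - 9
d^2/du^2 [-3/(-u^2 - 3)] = 18*(u^2 - 1)/(u^2 + 3)^3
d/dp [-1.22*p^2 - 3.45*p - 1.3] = -2.44*p - 3.45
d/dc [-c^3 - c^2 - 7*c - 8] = -3*c^2 - 2*c - 7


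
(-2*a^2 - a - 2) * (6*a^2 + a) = -12*a^4 - 8*a^3 - 13*a^2 - 2*a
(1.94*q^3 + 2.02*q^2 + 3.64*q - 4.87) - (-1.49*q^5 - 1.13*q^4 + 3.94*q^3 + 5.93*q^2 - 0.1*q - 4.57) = 1.49*q^5 + 1.13*q^4 - 2.0*q^3 - 3.91*q^2 + 3.74*q - 0.3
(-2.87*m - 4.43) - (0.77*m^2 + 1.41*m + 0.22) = -0.77*m^2 - 4.28*m - 4.65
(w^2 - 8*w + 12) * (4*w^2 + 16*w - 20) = 4*w^4 - 16*w^3 - 100*w^2 + 352*w - 240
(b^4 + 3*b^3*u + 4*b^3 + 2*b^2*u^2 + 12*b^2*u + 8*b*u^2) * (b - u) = b^5 + 2*b^4*u + 4*b^4 - b^3*u^2 + 8*b^3*u - 2*b^2*u^3 - 4*b^2*u^2 - 8*b*u^3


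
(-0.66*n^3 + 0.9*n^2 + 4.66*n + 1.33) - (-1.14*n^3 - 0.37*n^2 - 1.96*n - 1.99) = 0.48*n^3 + 1.27*n^2 + 6.62*n + 3.32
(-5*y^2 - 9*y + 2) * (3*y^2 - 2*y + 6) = -15*y^4 - 17*y^3 - 6*y^2 - 58*y + 12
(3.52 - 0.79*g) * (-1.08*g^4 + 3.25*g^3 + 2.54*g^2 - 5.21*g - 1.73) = 0.8532*g^5 - 6.3691*g^4 + 9.4334*g^3 + 13.0567*g^2 - 16.9725*g - 6.0896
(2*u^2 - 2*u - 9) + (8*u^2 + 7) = 10*u^2 - 2*u - 2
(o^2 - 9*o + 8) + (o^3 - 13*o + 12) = o^3 + o^2 - 22*o + 20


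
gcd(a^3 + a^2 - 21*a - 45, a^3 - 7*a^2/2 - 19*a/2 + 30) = a + 3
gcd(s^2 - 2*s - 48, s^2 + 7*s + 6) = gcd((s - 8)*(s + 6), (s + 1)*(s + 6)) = s + 6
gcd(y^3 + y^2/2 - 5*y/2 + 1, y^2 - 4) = y + 2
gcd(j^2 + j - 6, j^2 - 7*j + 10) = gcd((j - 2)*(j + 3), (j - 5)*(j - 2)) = j - 2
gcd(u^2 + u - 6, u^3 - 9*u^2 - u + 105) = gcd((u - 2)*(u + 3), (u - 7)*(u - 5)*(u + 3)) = u + 3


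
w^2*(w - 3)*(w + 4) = w^4 + w^3 - 12*w^2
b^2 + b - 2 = (b - 1)*(b + 2)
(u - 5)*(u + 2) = u^2 - 3*u - 10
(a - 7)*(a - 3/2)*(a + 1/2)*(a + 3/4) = a^4 - 29*a^3/4 + a^2/4 + 159*a/16 + 63/16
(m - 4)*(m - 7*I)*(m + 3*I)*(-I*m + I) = -I*m^4 - 4*m^3 + 5*I*m^3 + 20*m^2 - 25*I*m^2 - 16*m + 105*I*m - 84*I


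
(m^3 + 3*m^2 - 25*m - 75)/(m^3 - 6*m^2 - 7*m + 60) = (m + 5)/(m - 4)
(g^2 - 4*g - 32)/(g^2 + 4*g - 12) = (g^2 - 4*g - 32)/(g^2 + 4*g - 12)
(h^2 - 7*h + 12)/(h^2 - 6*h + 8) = (h - 3)/(h - 2)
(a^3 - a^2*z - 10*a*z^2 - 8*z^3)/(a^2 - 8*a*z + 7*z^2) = (a^3 - a^2*z - 10*a*z^2 - 8*z^3)/(a^2 - 8*a*z + 7*z^2)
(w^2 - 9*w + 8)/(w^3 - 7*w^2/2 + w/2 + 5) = 2*(w^2 - 9*w + 8)/(2*w^3 - 7*w^2 + w + 10)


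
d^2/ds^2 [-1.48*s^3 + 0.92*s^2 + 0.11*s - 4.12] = 1.84 - 8.88*s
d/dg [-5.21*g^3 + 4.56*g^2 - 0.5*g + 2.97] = -15.63*g^2 + 9.12*g - 0.5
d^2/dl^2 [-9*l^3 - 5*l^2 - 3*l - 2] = -54*l - 10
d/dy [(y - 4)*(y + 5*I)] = 2*y - 4 + 5*I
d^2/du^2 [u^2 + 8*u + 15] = 2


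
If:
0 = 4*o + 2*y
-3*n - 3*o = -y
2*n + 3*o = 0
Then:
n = 0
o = 0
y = 0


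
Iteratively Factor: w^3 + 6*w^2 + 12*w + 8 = (w + 2)*(w^2 + 4*w + 4) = (w + 2)^2*(w + 2)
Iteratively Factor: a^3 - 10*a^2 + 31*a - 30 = (a - 3)*(a^2 - 7*a + 10) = (a - 3)*(a - 2)*(a - 5)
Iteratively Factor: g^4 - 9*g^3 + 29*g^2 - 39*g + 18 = (g - 2)*(g^3 - 7*g^2 + 15*g - 9) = (g - 3)*(g - 2)*(g^2 - 4*g + 3) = (g - 3)^2*(g - 2)*(g - 1)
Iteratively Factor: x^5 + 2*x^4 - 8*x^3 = (x)*(x^4 + 2*x^3 - 8*x^2) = x^2*(x^3 + 2*x^2 - 8*x) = x^2*(x + 4)*(x^2 - 2*x) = x^2*(x - 2)*(x + 4)*(x)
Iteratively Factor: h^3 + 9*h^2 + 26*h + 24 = (h + 3)*(h^2 + 6*h + 8) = (h + 3)*(h + 4)*(h + 2)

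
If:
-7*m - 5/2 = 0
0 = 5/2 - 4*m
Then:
No Solution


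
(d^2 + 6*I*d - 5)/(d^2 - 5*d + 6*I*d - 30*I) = (d^2 + 6*I*d - 5)/(d^2 + d*(-5 + 6*I) - 30*I)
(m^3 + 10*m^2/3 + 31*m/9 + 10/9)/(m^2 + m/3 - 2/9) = (3*m^2 + 8*m + 5)/(3*m - 1)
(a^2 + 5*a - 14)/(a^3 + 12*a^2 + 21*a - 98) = 1/(a + 7)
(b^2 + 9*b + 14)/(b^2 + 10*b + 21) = (b + 2)/(b + 3)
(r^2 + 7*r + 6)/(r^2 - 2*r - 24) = (r^2 + 7*r + 6)/(r^2 - 2*r - 24)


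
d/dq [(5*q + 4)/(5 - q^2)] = (5*q^2 + 8*q + 25)/(q^4 - 10*q^2 + 25)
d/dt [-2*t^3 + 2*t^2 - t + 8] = -6*t^2 + 4*t - 1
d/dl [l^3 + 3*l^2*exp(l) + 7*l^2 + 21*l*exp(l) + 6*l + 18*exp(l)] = 3*l^2*exp(l) + 3*l^2 + 27*l*exp(l) + 14*l + 39*exp(l) + 6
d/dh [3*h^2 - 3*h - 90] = 6*h - 3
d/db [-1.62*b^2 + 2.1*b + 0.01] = 2.1 - 3.24*b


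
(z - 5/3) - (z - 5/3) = 0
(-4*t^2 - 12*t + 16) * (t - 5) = -4*t^3 + 8*t^2 + 76*t - 80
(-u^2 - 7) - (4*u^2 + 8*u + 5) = -5*u^2 - 8*u - 12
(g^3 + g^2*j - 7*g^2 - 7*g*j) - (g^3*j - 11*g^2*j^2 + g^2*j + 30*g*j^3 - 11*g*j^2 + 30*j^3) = -g^3*j + g^3 + 11*g^2*j^2 - 7*g^2 - 30*g*j^3 + 11*g*j^2 - 7*g*j - 30*j^3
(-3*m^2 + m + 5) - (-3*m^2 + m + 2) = 3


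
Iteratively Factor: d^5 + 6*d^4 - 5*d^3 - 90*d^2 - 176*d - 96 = (d - 4)*(d^4 + 10*d^3 + 35*d^2 + 50*d + 24) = (d - 4)*(d + 3)*(d^3 + 7*d^2 + 14*d + 8) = (d - 4)*(d + 2)*(d + 3)*(d^2 + 5*d + 4) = (d - 4)*(d + 1)*(d + 2)*(d + 3)*(d + 4)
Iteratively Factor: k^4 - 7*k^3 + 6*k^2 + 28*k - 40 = (k - 2)*(k^3 - 5*k^2 - 4*k + 20) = (k - 2)*(k + 2)*(k^2 - 7*k + 10) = (k - 2)^2*(k + 2)*(k - 5)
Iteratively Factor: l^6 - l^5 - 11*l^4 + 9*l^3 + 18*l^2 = (l - 2)*(l^5 + l^4 - 9*l^3 - 9*l^2) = l*(l - 2)*(l^4 + l^3 - 9*l^2 - 9*l) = l^2*(l - 2)*(l^3 + l^2 - 9*l - 9) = l^2*(l - 2)*(l + 1)*(l^2 - 9) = l^2*(l - 3)*(l - 2)*(l + 1)*(l + 3)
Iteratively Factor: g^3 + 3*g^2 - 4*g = (g - 1)*(g^2 + 4*g) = (g - 1)*(g + 4)*(g)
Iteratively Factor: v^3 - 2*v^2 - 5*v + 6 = (v - 1)*(v^2 - v - 6) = (v - 1)*(v + 2)*(v - 3)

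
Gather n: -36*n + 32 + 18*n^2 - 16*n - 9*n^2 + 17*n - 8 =9*n^2 - 35*n + 24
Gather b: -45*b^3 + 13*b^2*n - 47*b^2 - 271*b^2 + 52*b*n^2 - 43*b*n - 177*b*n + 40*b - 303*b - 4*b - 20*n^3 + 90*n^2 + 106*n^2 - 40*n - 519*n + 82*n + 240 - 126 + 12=-45*b^3 + b^2*(13*n - 318) + b*(52*n^2 - 220*n - 267) - 20*n^3 + 196*n^2 - 477*n + 126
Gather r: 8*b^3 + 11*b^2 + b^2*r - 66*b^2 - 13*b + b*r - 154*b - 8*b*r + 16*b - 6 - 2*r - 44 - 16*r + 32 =8*b^3 - 55*b^2 - 151*b + r*(b^2 - 7*b - 18) - 18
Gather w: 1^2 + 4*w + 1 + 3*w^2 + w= 3*w^2 + 5*w + 2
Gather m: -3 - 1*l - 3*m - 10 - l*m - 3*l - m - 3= -4*l + m*(-l - 4) - 16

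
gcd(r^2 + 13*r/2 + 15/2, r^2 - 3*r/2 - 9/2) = r + 3/2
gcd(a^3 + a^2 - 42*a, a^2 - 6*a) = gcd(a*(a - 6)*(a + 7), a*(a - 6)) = a^2 - 6*a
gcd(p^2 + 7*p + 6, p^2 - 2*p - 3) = p + 1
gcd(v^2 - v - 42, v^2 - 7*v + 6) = 1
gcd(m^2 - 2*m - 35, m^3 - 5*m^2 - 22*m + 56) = m - 7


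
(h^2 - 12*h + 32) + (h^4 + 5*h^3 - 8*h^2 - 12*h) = h^4 + 5*h^3 - 7*h^2 - 24*h + 32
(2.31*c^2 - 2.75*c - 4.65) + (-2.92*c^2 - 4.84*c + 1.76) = -0.61*c^2 - 7.59*c - 2.89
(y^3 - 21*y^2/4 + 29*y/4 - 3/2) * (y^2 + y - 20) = y^5 - 17*y^4/4 - 18*y^3 + 443*y^2/4 - 293*y/2 + 30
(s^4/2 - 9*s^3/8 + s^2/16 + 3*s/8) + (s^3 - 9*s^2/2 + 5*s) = s^4/2 - s^3/8 - 71*s^2/16 + 43*s/8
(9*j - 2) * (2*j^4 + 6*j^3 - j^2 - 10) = 18*j^5 + 50*j^4 - 21*j^3 + 2*j^2 - 90*j + 20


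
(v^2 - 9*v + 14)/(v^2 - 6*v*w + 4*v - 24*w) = (v^2 - 9*v + 14)/(v^2 - 6*v*w + 4*v - 24*w)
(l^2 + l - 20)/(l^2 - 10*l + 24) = (l + 5)/(l - 6)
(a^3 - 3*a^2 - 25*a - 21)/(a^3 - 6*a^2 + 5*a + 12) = (a^2 - 4*a - 21)/(a^2 - 7*a + 12)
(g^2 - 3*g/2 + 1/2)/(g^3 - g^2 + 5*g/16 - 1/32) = 16*(g - 1)/(16*g^2 - 8*g + 1)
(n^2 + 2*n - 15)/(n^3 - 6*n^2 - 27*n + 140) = (n - 3)/(n^2 - 11*n + 28)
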